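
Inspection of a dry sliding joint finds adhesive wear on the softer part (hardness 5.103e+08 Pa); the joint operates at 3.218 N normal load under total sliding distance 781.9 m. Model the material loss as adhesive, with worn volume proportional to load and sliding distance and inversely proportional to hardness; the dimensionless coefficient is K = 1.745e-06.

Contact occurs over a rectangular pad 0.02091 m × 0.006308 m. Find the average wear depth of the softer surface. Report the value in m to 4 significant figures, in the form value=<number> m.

value=6.523e-08 m

Intermediates appear rounded, and the algebra maintains full precision, and one final rounding: four significant figures.
Convert: Contact area A = 0.02091 m × 0.006308 m = 1.319e-04 m².
In SI base units: W = 3.218 N, H = 5.103e+08 Pa, K = 1.745e-06.
Worn volume V = K·W·L/H = 1.745e-06 · 3.218 · 781.9 / 5.103e+08 = 8.604e-12 m³.
Depth h = V/A = 8.604e-12 / 1.319e-04 = 6.523e-08 m.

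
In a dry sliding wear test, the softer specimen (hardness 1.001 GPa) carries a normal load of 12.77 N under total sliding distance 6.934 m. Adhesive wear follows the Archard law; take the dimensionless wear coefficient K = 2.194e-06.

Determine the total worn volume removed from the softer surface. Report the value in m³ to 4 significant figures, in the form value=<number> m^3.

The intermediates are shown rounded; the computation keeps exact precision. Rounded just once to four significant digits.
Hardness H = 1.001 GPa = 1.001e+09 Pa.
Collected in SI base units: W = 12.77 N, H = 1.001e+09 Pa, K = 2.194e-06.
Volume removed: V = K·W·L/H = 2.194e-06 · 12.77 · 6.934 / 1.001e+09 = 1.941e-13 m³.

value=1.941e-13 m^3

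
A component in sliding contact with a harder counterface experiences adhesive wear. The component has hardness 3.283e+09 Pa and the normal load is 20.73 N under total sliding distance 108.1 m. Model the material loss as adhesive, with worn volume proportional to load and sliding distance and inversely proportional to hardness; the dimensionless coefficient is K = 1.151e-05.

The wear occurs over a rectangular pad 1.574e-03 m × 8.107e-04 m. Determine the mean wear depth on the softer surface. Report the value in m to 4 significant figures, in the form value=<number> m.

value=6.157e-06 m

The computation maintains full float precision — intermediate values appear rounded, and rounded once at the end: 4 significant figures.
Contact area A = 1.574e-03 m × 8.107e-04 m = 1.276e-06 m².
Restated in SI base units: W = 20.73 N, H = 3.283e+09 Pa, K = 1.151e-05.
Worn volume V = K·W·L/H = 1.151e-05 · 20.73 · 108.1 / 3.283e+09 = 7.857e-12 m³.
Depth h = V/A = 7.857e-12 / 1.276e-06 = 6.157e-06 m.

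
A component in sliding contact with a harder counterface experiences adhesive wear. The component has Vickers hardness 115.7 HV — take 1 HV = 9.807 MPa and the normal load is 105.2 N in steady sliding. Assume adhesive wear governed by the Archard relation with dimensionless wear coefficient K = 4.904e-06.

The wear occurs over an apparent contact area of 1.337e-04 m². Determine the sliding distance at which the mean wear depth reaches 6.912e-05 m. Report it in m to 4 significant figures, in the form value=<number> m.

value=2.033e+04 m

Intermediates are displayed rounded. Every step maintains exact precision — a lone final rounding, at 4 significant figures.
Convert: Hardness H = 115.7 HV × 9.807 MPa/HV = 1135 MPa = 1.135e+09 Pa.
Working in SI base units: W = 105.2 N, H = 1.135e+09 Pa, K = 4.904e-06.
Wearable volume V_lim = h_lim·A = 6.912e-05 · 1.337e-04 = 9.241e-09 m³.
Sliding life L = V_lim·H/(K·W) = 9.241e-09 · 1.135e+09 / (4.904e-06 · 105.2) = 2.033e+04 m.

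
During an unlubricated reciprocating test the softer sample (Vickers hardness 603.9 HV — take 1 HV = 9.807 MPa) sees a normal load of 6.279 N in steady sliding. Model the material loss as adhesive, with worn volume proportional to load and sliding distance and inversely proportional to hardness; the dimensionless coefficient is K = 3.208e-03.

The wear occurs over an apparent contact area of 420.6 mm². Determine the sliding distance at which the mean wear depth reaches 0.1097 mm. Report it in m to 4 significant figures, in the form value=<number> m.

value=1.357e+04 m

Intermediate values are printed rounded. All working math runs at full float precision. Rounded just once to four significant figures.
Convert: Hardness H = 603.9 HV × 9.807 MPa/HV = 5922 MPa = 5.922e+09 Pa.
Convert: Contact area A = 420.6 mm² = 4.206e-04 m².
Convert: Depth limit h_lim = 0.1097 mm = 1.097e-04 m.
In SI base units: W = 6.279 N, H = 5.922e+09 Pa, K = 3.208e-03.
Volume at the limit: V_lim = h_lim·A = 1.097e-04 · 4.206e-04 = 4.614e-08 m³.
Inverting, life L = V_lim·H/(K·W) = 4.614e-08 · 5.922e+09 / (3.208e-03 · 6.279) = 1.357e+04 m.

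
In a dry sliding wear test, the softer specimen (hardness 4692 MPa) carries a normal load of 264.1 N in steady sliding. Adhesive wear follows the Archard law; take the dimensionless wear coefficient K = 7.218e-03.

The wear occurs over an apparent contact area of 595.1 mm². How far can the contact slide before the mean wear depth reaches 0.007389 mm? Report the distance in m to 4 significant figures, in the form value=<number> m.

value=10.82 m

Shown intermediates are rounded; each operation carries exact precision — a single final rounding to 4 significant figures.
Convert: Hardness H = 4692 MPa = 4.692e+09 Pa.
Convert: Contact area A = 595.1 mm² = 5.951e-04 m².
Convert: Depth limit h_lim = 0.007389 mm = 7.389e-06 m.
Collected in SI base units: W = 264.1 N, H = 4.692e+09 Pa, K = 7.218e-03.
Allowed volume V_lim = h_lim·A = 7.389e-06 · 5.951e-04 = 4.397e-09 m³.
Inverting, life L = V_lim·H/(K·W) = 4.397e-09 · 4.692e+09 / (7.218e-03 · 264.1) = 10.82 m.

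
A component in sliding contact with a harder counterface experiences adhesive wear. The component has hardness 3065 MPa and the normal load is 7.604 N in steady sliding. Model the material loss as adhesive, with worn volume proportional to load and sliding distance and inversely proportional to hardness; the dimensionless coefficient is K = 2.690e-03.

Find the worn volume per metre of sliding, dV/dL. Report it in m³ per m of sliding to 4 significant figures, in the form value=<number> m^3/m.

The intermediates are displayed rounded, and the computation maintains exact precision; rounded just once to four significant digits.
Hardness H = 3065 MPa = 3.065e+09 Pa.
Collected in SI base units: W = 7.604 N, H = 3.065e+09 Pa, K = 2.690e-03.
Rate of wear dV/dL = K·W/H — distance-free: 2.690e-03 · 7.604 / 3.065e+09 = 6.674e-12 m³/m.

value=6.674e-12 m^3/m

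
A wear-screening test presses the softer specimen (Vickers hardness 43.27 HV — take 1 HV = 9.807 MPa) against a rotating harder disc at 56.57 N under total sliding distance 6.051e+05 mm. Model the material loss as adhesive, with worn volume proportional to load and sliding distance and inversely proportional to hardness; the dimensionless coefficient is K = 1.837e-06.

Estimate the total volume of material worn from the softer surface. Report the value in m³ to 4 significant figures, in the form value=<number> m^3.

value=1.482e-10 m^3

Intermediate values are printed rounded — the algebra maintains full float precision; rounded once at the end: 4 significant figures.
Convert: Sliding distance L = 6.051e+05 mm = 605.1 m.
Convert: Hardness H = 43.27 HV × 9.807 MPa/HV = 424.3 MPa = 4.243e+08 Pa.
Working in SI base units: W = 56.57 N, H = 4.243e+08 Pa, K = 1.837e-06.
The Archard volume V = K·W·L/H = 1.837e-06 · 56.57 · 605.1 / 4.243e+08 = 1.482e-10 m³.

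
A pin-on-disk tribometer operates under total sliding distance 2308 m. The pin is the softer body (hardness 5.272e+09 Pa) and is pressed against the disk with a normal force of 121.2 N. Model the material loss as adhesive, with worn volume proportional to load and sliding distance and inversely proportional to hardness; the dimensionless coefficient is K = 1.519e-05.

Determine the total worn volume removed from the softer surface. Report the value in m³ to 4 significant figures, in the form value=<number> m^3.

value=8.060e-10 m^3

Quoted intermediates are rounded — each operation carries full precision. Rounded once at the end: 4 significant digits.
Expressed in SI base units: W = 121.2 N, H = 5.272e+09 Pa, K = 1.519e-05.
Archard relation: V = K·W·L/H = 1.519e-05 · 121.2 · 2308 / 5.272e+09 = 8.060e-10 m³.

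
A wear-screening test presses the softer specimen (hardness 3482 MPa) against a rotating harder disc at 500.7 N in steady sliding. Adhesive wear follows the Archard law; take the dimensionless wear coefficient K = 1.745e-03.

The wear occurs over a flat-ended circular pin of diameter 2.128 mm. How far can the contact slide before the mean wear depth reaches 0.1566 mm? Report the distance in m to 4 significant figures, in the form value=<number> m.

value=2.220 m

The intermediates appear rounded; the computation runs at full precision. Rounded once at the end, at 4 significant figures.
Hardness H = 3482 MPa = 3.482e+09 Pa.
Pin diameter d = 2.128 mm = 0.002128 m. Contact area A = π·d²/4 = π·(0.002128 m)²/4 = 3.557e-06 m².
Depth limit h_lim = 0.1566 mm = 1.566e-04 m.
Working in SI base units: W = 500.7 N, H = 3.482e+09 Pa, K = 1.745e-03.
Permissible volume V_lim = h_lim·A = 1.566e-04 · 3.557e-06 = 5.570e-10 m³.
So the life L = V_lim·H/(K·W) = 5.570e-10 · 3.482e+09 / (1.745e-03 · 500.7) = 2.220 m.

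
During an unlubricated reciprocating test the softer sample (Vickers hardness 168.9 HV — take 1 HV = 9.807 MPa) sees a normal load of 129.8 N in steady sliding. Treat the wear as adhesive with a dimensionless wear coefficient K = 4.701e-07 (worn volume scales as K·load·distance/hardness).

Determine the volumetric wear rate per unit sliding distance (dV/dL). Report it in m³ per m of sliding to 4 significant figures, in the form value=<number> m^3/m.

value=3.684e-14 m^3/m

Intermediates are shown rounded — all arithmetic carries full precision — rounded once at the end to four significant figures.
Convert: Hardness H = 168.9 HV × 9.807 MPa/HV = 1656 MPa = 1.656e+09 Pa.
Collected in SI base units: W = 129.8 N, H = 1.656e+09 Pa, K = 4.701e-07.
Volumetric rate dV/dL = K·W/H, per unit distance: 4.701e-07 · 129.8 / 1.656e+09 = 3.684e-14 m³/m.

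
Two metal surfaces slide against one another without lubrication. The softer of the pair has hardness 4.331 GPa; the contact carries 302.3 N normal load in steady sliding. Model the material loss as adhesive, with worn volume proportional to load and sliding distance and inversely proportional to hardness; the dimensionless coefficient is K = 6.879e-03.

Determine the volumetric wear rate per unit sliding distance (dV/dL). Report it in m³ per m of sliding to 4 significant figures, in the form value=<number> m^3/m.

value=4.801e-10 m^3/m

Every step keeps full precision — the intermediates appear rounded, and one last rounding, at four significant figures.
Hardness H = 4.331 GPa = 4.331e+09 Pa.
In SI base units, W = 302.3 N, H = 4.331e+09 Pa, K = 6.879e-03.
Wear rate dV/dL = K·W/H, so: 6.879e-03 · 302.3 / 4.331e+09 = 4.801e-10 m³/m.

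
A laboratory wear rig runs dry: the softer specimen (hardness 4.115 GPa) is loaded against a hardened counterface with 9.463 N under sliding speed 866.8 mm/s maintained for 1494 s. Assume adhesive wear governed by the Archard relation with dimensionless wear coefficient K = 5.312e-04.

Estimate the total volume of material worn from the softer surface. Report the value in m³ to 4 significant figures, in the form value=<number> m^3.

value=1.582e-09 m^3

Each operation holds exact precision, and displayed values are rounded, and a single final rounding: four significant figures.
Sliding speed v = 866.8 mm/s = 0.8668 m/s. Total distance L = v·t = 0.8668 m/s × 1494 s = 1295 m.
Hardness H = 4.115 GPa = 4.115e+09 Pa.
In SI base units, W = 9.463 N, H = 4.115e+09 Pa, K = 5.312e-04.
The Archard volume V = K·W·L/H = 5.312e-04 · 9.463 · 1295 / 4.115e+09 = 1.582e-09 m³.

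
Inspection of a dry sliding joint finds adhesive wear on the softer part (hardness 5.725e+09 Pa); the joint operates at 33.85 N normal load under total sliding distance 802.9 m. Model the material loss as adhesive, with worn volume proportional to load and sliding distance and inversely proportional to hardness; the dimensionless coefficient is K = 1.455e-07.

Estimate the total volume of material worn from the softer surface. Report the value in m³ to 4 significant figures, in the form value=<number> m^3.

value=6.907e-13 m^3

Intermediate values are displayed rounded, and all arithmetic keeps exact precision, and rounded just once, at four significant digits.
Restated in SI base units: W = 33.85 N, H = 5.725e+09 Pa, K = 1.455e-07.
Apply Archard: V = K·W·L/H = 1.455e-07 · 33.85 · 802.9 / 5.725e+09 = 6.907e-13 m³.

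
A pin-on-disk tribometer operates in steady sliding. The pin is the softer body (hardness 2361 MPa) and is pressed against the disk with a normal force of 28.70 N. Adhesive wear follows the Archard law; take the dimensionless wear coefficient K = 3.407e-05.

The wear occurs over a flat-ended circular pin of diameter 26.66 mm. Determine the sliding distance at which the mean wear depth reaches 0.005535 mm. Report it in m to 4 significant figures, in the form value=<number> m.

Intermediate values are printed rounded, and all working math carries exact precision — a lone final rounding, at four significant figures.
Hardness H = 2361 MPa = 2.361e+09 Pa.
Pin diameter d = 26.66 mm = 0.02666 m. Contact area A = π·d²/4 = π·(0.02666 m)²/4 = 5.582e-04 m².
Depth limit h_lim = 0.005535 mm = 5.535e-06 m.
Expressed in SI base units: W = 28.70 N, H = 2.361e+09 Pa, K = 3.407e-05.
Limit volume V_lim = h_lim·A = 5.535e-06 · 5.582e-04 = 3.090e-09 m³.
Life L = V_lim·H/(K·W) = 3.090e-09 · 2.361e+09 / (3.407e-05 · 28.70) = 7461 m.

value=7461 m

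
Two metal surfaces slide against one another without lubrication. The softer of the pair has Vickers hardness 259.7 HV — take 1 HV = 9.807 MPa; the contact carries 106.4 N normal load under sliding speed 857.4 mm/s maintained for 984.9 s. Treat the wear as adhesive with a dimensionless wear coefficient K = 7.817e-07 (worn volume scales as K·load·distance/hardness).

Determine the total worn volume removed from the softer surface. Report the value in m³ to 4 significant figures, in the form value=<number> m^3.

Intermediates appear rounded. All arithmetic keeps full float precision — one final rounding to 4 significant digits.
Convert: Sliding speed v = 857.4 mm/s = 0.8574 m/s. Distance L = v·t = 0.8574 m/s × 984.9 s = 844.5 m.
Convert: Hardness H = 259.7 HV × 9.807 MPa/HV = 2547 MPa = 2.547e+09 Pa.
As SI base values: W = 106.4 N, H = 2.547e+09 Pa, K = 7.817e-07.
Archard volume V = K·W·L/H = 7.817e-07 · 106.4 · 844.5 / 2.547e+09 = 2.758e-11 m³.

value=2.758e-11 m^3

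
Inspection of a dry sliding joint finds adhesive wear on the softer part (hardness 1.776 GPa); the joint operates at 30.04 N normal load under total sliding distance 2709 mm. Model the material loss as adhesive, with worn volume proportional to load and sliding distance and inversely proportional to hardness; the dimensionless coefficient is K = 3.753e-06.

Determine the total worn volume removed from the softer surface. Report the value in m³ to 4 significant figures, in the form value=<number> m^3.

value=1.720e-13 m^3

Each operation holds exact precision; the intermediates appear rounded. Rounded once at the end, at four significant figures.
The distance L = 2709 mm = 2.709 m.
Hardness H = 1.776 GPa = 1.776e+09 Pa.
Working in SI base units: W = 30.04 N, H = 1.776e+09 Pa, K = 3.753e-06.
Wear volume V = K·W·L/H = 3.753e-06 · 30.04 · 2.709 / 1.776e+09 = 1.720e-13 m³.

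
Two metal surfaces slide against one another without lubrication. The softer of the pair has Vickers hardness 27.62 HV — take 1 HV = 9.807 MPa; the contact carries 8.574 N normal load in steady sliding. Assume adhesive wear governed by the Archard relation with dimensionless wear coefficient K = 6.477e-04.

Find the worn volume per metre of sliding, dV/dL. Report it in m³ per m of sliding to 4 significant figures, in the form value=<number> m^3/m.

value=2.050e-11 m^3/m

Every step holds exact precision; intermediates are shown rounded. Rounded just once: 4 significant digits.
Hardness H = 27.62 HV × 9.807 MPa/HV = 270.9 MPa = 2.709e+08 Pa.
In SI base units, W = 8.574 N, H = 2.709e+08 Pa, K = 6.477e-04.
Wear rate dV/dL = K·W/H — distance-free: 6.477e-04 · 8.574 / 2.709e+08 = 2.050e-11 m³/m.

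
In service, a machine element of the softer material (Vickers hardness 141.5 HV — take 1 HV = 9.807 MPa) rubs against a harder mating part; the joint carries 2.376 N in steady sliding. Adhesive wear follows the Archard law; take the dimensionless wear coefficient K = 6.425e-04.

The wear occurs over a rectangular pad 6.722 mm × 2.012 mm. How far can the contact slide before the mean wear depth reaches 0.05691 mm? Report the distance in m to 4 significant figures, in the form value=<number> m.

value=699.7 m

Each operation runs at full precision. Intermediate values are printed rounded; rounded just once, at four significant figures.
Hardness H = 141.5 HV × 9.807 MPa/HV = 1388 MPa = 1.388e+09 Pa.
Pad sides 6.722 mm × 2.012 mm = 0.006722 m × 0.002012 m. Contact area A = 0.006722 m × 0.002012 m = 1.352e-05 m².
Depth limit h_lim = 0.05691 mm = 5.691e-05 m.
Expressed in SI base units: W = 2.376 N, H = 1.388e+09 Pa, K = 6.425e-04.
Limit volume V_lim = h_lim·A = 5.691e-05 · 1.352e-05 = 7.697e-10 m³.
So the life L = V_lim·H/(K·W) = 7.697e-10 · 1.388e+09 / (6.425e-04 · 2.376) = 699.7 m.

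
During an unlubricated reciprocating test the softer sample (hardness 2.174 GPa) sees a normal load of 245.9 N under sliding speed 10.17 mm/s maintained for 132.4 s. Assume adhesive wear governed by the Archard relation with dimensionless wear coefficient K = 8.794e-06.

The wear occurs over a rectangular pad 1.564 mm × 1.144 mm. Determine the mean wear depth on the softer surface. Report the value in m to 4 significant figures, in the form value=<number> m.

Intermediate values are shown rounded. Every step carries full float precision — rounded once at the end to 4 significant digits.
Convert: Sliding speed v = 10.17 mm/s = 0.01017 m/s. Distance L = v·t = 0.01017 m/s × 132.4 s = 1.347 m.
Convert: Hardness H = 2.174 GPa = 2.174e+09 Pa.
Convert: Pad sides 1.564 mm × 1.144 mm = 0.001564 m × 0.001144 m. Contact area A = 0.001564 m × 0.001144 m = 1.789e-06 m².
Working in SI base units: W = 245.9 N, H = 2.174e+09 Pa, K = 8.794e-06.
Archard volume V = K·W·L/H = 8.794e-06 · 245.9 · 1.347 / 2.174e+09 = 1.339e-12 m³.
Mean depth h = V/A = 1.339e-12 / 1.789e-06 = 7.486e-07 m.

value=7.486e-07 m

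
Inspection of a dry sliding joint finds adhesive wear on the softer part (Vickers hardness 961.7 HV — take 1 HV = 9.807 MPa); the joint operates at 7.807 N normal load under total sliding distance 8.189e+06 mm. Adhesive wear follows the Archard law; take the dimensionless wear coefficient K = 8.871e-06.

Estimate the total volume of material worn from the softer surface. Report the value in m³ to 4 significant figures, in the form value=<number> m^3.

value=6.013e-11 m^3

Each operation maintains exact precision. Intermediate values appear rounded. Rounded once at the end, at four significant figures.
Distance L = 8.189e+06 mm = 8189 m.
Hardness H = 961.7 HV × 9.807 MPa/HV = 9431 MPa = 9.431e+09 Pa.
In SI base units: W = 7.807 N, H = 9.431e+09 Pa, K = 8.871e-06.
Apply Archard: V = K·W·L/H = 8.871e-06 · 7.807 · 8189 / 9.431e+09 = 6.013e-11 m³.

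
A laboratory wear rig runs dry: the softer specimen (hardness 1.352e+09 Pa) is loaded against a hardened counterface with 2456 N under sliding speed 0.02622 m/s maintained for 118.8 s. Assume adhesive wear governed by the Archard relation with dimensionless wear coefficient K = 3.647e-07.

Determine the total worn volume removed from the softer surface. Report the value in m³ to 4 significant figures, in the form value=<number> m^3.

Intermediates are displayed rounded, and all working math keeps exact precision. Rounded once at the end: 4 significant digits.
Sliding distance L = v·t = 0.02622 m/s × 118.8 s = 3.115 m.
In SI base units: W = 2456 N, H = 1.352e+09 Pa, K = 3.647e-07.
Apply Archard: V = K·W·L/H = 3.647e-07 · 2456 · 3.115 / 1.352e+09 = 2.064e-12 m³.

value=2.064e-12 m^3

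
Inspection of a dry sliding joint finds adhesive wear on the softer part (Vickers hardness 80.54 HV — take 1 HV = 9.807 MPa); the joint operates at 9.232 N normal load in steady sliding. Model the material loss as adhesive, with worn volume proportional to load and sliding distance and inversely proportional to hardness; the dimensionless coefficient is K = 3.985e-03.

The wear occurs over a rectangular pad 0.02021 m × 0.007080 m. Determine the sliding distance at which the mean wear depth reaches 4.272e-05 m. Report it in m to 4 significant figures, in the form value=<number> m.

value=131.2 m

The computation maintains full float precision — intermediate values are shown rounded; rounded just once to four significant figures.
Hardness H = 80.54 HV × 9.807 MPa/HV = 789.9 MPa = 7.899e+08 Pa.
Contact area A = 0.02021 m × 0.007080 m = 1.431e-04 m².
SI base units throughout: W = 9.232 N, H = 7.899e+08 Pa, K = 3.985e-03.
Permissible volume V_lim = h_lim·A = 4.272e-05 · 1.431e-04 = 6.113e-09 m³.
Inverting, life L = V_lim·H/(K·W) = 6.113e-09 · 7.899e+08 / (3.985e-03 · 9.232) = 131.2 m.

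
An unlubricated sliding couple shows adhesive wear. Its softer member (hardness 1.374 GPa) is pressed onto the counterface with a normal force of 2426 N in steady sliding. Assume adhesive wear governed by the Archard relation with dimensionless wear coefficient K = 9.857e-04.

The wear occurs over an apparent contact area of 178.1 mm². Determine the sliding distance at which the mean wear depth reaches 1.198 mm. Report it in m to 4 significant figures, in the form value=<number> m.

value=122.6 m

Every step maintains full float precision. The intermediates are printed rounded — a lone final rounding to four significant figures.
Hardness H = 1.374 GPa = 1.374e+09 Pa.
Contact area A = 178.1 mm² = 1.781e-04 m².
Depth limit h_lim = 1.198 mm = 0.001198 m.
Working in SI base units: W = 2426 N, H = 1.374e+09 Pa, K = 9.857e-04.
At the depth limit, V_lim = h_lim·A = 0.001198 · 1.781e-04 = 2.134e-07 m³.
Sliding life L = V_lim·H/(K·W) = 2.134e-07 · 1.374e+09 / (9.857e-04 · 2426) = 122.6 m.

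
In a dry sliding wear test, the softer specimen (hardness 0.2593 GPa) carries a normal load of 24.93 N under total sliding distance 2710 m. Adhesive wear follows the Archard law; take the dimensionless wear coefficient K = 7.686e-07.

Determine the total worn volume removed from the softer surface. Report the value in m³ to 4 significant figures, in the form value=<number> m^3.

The intermediates are displayed rounded — all arithmetic keeps exact precision. Rounded just once to 4 significant digits.
Hardness H = 0.2593 GPa = 2.593e+08 Pa.
SI base units throughout: W = 24.93 N, H = 2.593e+08 Pa, K = 7.686e-07.
By Archard's law, V = K·W·L/H = 7.686e-07 · 24.93 · 2710 / 2.593e+08 = 2.003e-10 m³.

value=2.003e-10 m^3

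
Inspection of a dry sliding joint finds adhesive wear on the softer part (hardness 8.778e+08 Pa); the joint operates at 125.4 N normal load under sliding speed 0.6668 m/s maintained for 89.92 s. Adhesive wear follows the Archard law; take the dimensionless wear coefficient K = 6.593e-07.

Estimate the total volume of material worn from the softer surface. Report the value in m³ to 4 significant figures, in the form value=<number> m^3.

Intermediate values appear rounded. All arithmetic maintains full float precision, and rounded once at the end to 4 significant figures.
Convert: The distance L = v·t = 0.6668 m/s × 89.92 s = 59.96 m.
Expressed in SI base units: W = 125.4 N, H = 8.778e+08 Pa, K = 6.593e-07.
Wear volume V = K·W·L/H = 6.593e-07 · 125.4 · 59.96 / 8.778e+08 = 5.647e-12 m³.

value=5.647e-12 m^3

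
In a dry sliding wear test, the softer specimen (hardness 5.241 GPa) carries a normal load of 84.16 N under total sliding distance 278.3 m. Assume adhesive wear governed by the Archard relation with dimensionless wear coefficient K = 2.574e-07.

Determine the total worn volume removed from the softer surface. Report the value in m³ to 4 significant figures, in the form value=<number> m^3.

All working math holds exact precision, and intermediates are shown rounded; rounded once at the end, at 4 significant figures.
Convert: Hardness H = 5.241 GPa = 5.241e+09 Pa.
Working in SI base units: W = 84.16 N, H = 5.241e+09 Pa, K = 2.574e-07.
Archard relation: V = K·W·L/H = 2.574e-07 · 84.16 · 278.3 / 5.241e+09 = 1.150e-12 m³.

value=1.150e-12 m^3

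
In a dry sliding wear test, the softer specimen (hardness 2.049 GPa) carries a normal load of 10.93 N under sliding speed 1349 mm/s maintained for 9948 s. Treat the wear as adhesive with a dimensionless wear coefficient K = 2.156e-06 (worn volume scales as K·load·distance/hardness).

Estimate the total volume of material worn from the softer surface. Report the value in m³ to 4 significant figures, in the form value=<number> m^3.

The computation maintains exact precision; intermediates are printed rounded; rounded once at the end: four significant figures.
Convert: Sliding speed v = 1349 mm/s = 1.349 m/s. Distance L = v·t = 1.349 m/s × 9948 s = 1.342e+04 m.
Convert: Hardness H = 2.049 GPa = 2.049e+09 Pa.
Expressed in SI base units: W = 10.93 N, H = 2.049e+09 Pa, K = 2.156e-06.
Archard volume V = K·W·L/H = 2.156e-06 · 10.93 · 1.342e+04 / 2.049e+09 = 1.543e-10 m³.

value=1.543e-10 m^3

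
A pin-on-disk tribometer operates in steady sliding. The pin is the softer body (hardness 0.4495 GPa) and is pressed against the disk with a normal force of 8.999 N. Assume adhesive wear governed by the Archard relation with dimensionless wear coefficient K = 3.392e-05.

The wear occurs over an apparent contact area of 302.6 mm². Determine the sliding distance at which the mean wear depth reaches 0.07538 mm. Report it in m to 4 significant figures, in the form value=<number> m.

The computation carries exact precision — intermediates are displayed rounded — rounded just once, at four significant figures.
Hardness H = 0.4495 GPa = 4.495e+08 Pa.
Contact area A = 302.6 mm² = 3.026e-04 m².
Depth limit h_lim = 0.07538 mm = 7.538e-05 m.
Expressed in SI base units: W = 8.999 N, H = 4.495e+08 Pa, K = 3.392e-05.
At the depth limit, V_lim = h_lim·A = 7.538e-05 · 3.026e-04 = 2.281e-08 m³.
Inverting, life L = V_lim·H/(K·W) = 2.281e-08 · 4.495e+08 / (3.392e-05 · 8.999) = 3.359e+04 m.

value=3.359e+04 m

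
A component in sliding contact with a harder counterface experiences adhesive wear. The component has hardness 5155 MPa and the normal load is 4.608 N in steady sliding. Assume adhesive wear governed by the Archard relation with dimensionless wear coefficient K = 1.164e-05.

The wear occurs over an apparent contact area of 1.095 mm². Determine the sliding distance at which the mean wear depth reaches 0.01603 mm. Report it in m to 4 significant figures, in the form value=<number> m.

value=1687 m

All working math keeps full float precision — intermediate values are printed rounded; one last rounding: 4 significant figures.
Convert: Hardness H = 5155 MPa = 5.155e+09 Pa.
Convert: Contact area A = 1.095 mm² = 1.095e-06 m².
Convert: Depth limit h_lim = 0.01603 mm = 1.603e-05 m.
In SI base units, W = 4.608 N, H = 5.155e+09 Pa, K = 1.164e-05.
Limit volume V_lim = h_lim·A = 1.603e-05 · 1.095e-06 = 1.755e-11 m³.
Thus life L = V_lim·H/(K·W) = 1.755e-11 · 5.155e+09 / (1.164e-05 · 4.608) = 1687 m.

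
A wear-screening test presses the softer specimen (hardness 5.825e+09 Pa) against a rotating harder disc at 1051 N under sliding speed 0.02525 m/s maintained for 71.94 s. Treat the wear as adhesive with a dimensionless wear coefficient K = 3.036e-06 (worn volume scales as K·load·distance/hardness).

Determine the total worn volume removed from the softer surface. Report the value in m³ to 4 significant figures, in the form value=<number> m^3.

Intermediate values are displayed rounded — the algebra keeps exact precision — rounded just once: 4 significant digits.
Convert: Sliding distance L = v·t = 0.02525 m/s × 71.94 s = 1.816 m.
Expressed in SI base units: W = 1051 N, H = 5.825e+09 Pa, K = 3.036e-06.
Archard volume V = K·W·L/H = 3.036e-06 · 1051 · 1.816 / 5.825e+09 = 9.950e-13 m³.

value=9.950e-13 m^3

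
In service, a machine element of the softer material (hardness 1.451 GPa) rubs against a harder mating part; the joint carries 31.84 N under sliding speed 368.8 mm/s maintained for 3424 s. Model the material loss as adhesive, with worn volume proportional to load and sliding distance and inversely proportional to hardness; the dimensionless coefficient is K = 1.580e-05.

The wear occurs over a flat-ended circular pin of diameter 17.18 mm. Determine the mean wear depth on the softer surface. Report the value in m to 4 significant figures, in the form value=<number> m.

value=1.889e-06 m

Intermediates are printed rounded — all working math carries exact precision; rounded just once to four significant figures.
Convert: Sliding speed v = 368.8 mm/s = 0.3688 m/s. The distance L = v·t = 0.3688 m/s × 3424 s = 1263 m.
Convert: Hardness H = 1.451 GPa = 1.451e+09 Pa.
Convert: Pin diameter d = 17.18 mm = 0.01718 m. Contact area A = π·d²/4 = π·(0.01718 m)²/4 = 2.318e-04 m².
Expressed in SI base units: W = 31.84 N, H = 1.451e+09 Pa, K = 1.580e-05.
Archard relation: V = K·W·L/H = 1.580e-05 · 31.84 · 1263 / 1.451e+09 = 4.378e-10 m³.
Mean depth h = V/A = 4.378e-10 / 2.318e-04 = 1.889e-06 m.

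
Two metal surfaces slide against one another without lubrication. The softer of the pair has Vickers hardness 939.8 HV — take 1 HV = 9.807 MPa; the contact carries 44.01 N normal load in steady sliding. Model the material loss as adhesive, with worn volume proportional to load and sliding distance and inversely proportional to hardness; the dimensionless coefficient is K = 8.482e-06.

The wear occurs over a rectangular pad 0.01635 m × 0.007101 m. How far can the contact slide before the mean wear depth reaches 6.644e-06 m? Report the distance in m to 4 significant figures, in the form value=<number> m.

Intermediate values appear rounded. The computation maintains exact precision; a lone final rounding, at 4 significant digits.
Convert: Hardness H = 939.8 HV × 9.807 MPa/HV = 9217 MPa = 9.217e+09 Pa.
Convert: Contact area A = 0.01635 m × 0.007101 m = 1.161e-04 m².
In SI base units: W = 44.01 N, H = 9.217e+09 Pa, K = 8.482e-06.
Permissible volume V_lim = h_lim·A = 6.644e-06 · 1.161e-04 = 7.714e-10 m³.
Life L = V_lim·H/(K·W) = 7.714e-10 · 9.217e+09 / (8.482e-06 · 44.01) = 1.905e+04 m.

value=1.905e+04 m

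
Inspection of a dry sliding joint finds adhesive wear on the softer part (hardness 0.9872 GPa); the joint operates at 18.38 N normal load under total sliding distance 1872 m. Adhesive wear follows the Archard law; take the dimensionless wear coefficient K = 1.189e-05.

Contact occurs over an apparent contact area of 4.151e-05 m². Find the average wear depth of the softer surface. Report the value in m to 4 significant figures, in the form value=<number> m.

The intermediates are printed rounded; all working math holds full precision; rounded once at the end, at 4 significant digits.
Convert: Hardness H = 0.9872 GPa = 9.872e+08 Pa.
As SI base values: W = 18.38 N, H = 9.872e+08 Pa, K = 1.189e-05.
Worn volume V = K·W·L/H = 1.189e-05 · 18.38 · 1872 / 9.872e+08 = 4.144e-10 m³.
Average depth h = V/A = 4.144e-10 / 4.151e-05 = 9.983e-06 m.

value=9.983e-06 m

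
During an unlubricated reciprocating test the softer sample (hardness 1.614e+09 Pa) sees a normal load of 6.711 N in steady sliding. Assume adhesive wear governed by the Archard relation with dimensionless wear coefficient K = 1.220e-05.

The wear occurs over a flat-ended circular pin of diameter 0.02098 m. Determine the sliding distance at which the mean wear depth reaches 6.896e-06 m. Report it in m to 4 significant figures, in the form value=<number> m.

value=4.700e+04 m

All arithmetic holds exact precision. Intermediate values appear rounded; a lone final rounding to 4 significant figures.
Contact area A = π·d²/4 = π·(0.02098 m)²/4 = 3.457e-04 m².
Collected in SI base units: W = 6.711 N, H = 1.614e+09 Pa, K = 1.220e-05.
Limit volume V_lim = h_lim·A = 6.896e-06 · 3.457e-04 = 2.384e-09 m³.
Thus life L = V_lim·H/(K·W) = 2.384e-09 · 1.614e+09 / (1.220e-05 · 6.711) = 4.700e+04 m.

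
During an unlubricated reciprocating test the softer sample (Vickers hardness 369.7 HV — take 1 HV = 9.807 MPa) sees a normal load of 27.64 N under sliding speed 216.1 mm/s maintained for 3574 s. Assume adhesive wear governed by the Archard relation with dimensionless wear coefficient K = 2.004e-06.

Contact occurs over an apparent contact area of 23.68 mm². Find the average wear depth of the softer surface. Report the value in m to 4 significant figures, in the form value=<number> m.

Each operation carries full precision; intermediate values are printed rounded. Rounded once at the end: four significant digits.
Convert: Sliding speed v = 216.1 mm/s = 0.2161 m/s. Sliding distance L = v·t = 0.2161 m/s × 3574 s = 772.3 m.
Convert: Hardness H = 369.7 HV × 9.807 MPa/HV = 3626 MPa = 3.626e+09 Pa.
Convert: Contact area A = 23.68 mm² = 2.368e-05 m².
SI base units throughout: W = 27.64 N, H = 3.626e+09 Pa, K = 2.004e-06.
The Archard volume V = K·W·L/H = 2.004e-06 · 27.64 · 772.3 / 3.626e+09 = 1.180e-11 m³.
Depth h = V/A = 1.180e-11 / 2.368e-05 = 4.983e-07 m.

value=4.983e-07 m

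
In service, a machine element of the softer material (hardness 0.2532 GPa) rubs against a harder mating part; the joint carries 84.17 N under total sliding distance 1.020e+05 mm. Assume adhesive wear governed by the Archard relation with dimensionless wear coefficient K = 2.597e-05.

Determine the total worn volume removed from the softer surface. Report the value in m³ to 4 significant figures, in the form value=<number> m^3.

Every step runs at full precision — intermediates are printed rounded — rounded once at the end, at four significant figures.
Convert: Total distance L = 1.020e+05 mm = 102.0 m.
Convert: Hardness H = 0.2532 GPa = 2.532e+08 Pa.
Collected in SI base units: W = 84.17 N, H = 2.532e+08 Pa, K = 2.597e-05.
Wear volume V = K·W·L/H = 2.597e-05 · 84.17 · 102.0 / 2.532e+08 = 8.806e-10 m³.

value=8.806e-10 m^3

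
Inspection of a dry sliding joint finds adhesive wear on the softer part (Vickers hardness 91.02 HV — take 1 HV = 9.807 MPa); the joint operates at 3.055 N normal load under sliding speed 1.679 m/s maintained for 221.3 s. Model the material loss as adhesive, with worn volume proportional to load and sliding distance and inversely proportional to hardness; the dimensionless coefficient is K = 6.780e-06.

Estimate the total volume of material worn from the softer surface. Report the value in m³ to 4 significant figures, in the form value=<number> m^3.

value=8.622e-12 m^3

Quoted intermediates are rounded — every step carries exact precision, and a single final rounding to 4 significant figures.
Sliding distance L = v·t = 1.679 m/s × 221.3 s = 371.6 m.
Hardness H = 91.02 HV × 9.807 MPa/HV = 892.6 MPa = 8.926e+08 Pa.
In SI base units: W = 3.055 N, H = 8.926e+08 Pa, K = 6.780e-06.
Apply Archard: V = K·W·L/H = 6.780e-06 · 3.055 · 371.6 / 8.926e+08 = 8.622e-12 m³.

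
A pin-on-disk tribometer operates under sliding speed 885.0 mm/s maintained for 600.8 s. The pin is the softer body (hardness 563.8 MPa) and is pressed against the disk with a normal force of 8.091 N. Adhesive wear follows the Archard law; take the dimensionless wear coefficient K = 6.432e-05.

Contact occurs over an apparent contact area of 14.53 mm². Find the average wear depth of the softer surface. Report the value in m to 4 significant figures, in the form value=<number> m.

value=3.378e-05 m

The intermediates appear rounded; all working math keeps full float precision — a lone final rounding, at four significant figures.
Sliding speed v = 885.0 mm/s = 0.8850 m/s. Sliding distance L = v·t = 0.8850 m/s × 600.8 s = 531.7 m.
Hardness H = 563.8 MPa = 5.638e+08 Pa.
Contact area A = 14.53 mm² = 1.453e-05 m².
As SI base values: W = 8.091 N, H = 5.638e+08 Pa, K = 6.432e-05.
Archard volume V = K·W·L/H = 6.432e-05 · 8.091 · 531.7 / 5.638e+08 = 4.908e-10 m³.
Mean wear depth h = V/A = 4.908e-10 / 1.453e-05 = 3.378e-05 m.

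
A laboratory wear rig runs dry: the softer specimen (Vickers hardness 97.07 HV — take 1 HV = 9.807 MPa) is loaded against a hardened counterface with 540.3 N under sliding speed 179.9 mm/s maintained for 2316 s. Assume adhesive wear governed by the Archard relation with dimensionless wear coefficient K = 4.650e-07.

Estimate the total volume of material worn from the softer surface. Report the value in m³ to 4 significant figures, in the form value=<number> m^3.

value=1.100e-10 m^3

All arithmetic maintains full precision — intermediate values are displayed rounded — a single final rounding, at 4 significant digits.
Sliding speed v = 179.9 mm/s = 0.1799 m/s. Total distance L = v·t = 0.1799 m/s × 2316 s = 416.6 m.
Hardness H = 97.07 HV × 9.807 MPa/HV = 952.0 MPa = 9.520e+08 Pa.
Working in SI base units: W = 540.3 N, H = 9.520e+08 Pa, K = 4.650e-07.
By Archard's law, V = K·W·L/H = 4.650e-07 · 540.3 · 416.6 / 9.520e+08 = 1.100e-10 m³.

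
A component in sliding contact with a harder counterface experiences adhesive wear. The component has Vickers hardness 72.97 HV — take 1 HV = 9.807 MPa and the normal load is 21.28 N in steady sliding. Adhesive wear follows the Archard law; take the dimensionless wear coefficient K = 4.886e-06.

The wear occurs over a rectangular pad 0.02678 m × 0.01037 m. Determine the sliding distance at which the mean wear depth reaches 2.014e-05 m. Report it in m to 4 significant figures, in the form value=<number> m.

value=3.849e+04 m

Intermediates appear rounded. Every step carries exact precision; one final rounding, at 4 significant figures.
Hardness H = 72.97 HV × 9.807 MPa/HV = 715.6 MPa = 7.156e+08 Pa.
Contact area A = 0.02678 m × 0.01037 m = 2.777e-04 m².
As SI base values: W = 21.28 N, H = 7.156e+08 Pa, K = 4.886e-06.
Wearable volume V_lim = h_lim·A = 2.014e-05 · 2.777e-04 = 5.593e-09 m³.
Inverting, life L = V_lim·H/(K·W) = 5.593e-09 · 7.156e+08 / (4.886e-06 · 21.28) = 3.849e+04 m.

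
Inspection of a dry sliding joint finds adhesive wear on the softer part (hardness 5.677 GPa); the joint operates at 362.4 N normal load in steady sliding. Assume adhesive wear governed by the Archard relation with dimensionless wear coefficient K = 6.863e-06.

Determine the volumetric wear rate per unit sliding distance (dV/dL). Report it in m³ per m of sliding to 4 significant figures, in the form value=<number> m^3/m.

value=4.381e-13 m^3/m

All arithmetic runs at exact precision, and the intermediates are shown rounded — rounded once at the end, at four significant figures.
Hardness H = 5.677 GPa = 5.677e+09 Pa.
In SI base units, W = 362.4 N, H = 5.677e+09 Pa, K = 6.863e-06.
Volumetric rate dV/dL = K·W/H — distance-free: 6.863e-06 · 362.4 / 5.677e+09 = 4.381e-13 m³/m.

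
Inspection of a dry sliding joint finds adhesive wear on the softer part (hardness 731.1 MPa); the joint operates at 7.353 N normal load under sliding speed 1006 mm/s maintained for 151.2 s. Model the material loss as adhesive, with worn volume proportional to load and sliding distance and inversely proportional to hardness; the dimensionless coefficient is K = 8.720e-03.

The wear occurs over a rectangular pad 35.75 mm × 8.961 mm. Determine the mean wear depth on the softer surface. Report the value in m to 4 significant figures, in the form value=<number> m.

value=4.164e-05 m

The computation holds full precision. Intermediate values are printed rounded, and rounded just once, at four significant figures.
Convert: Sliding speed v = 1006 mm/s = 1.006 m/s. The distance L = v·t = 1.006 m/s × 151.2 s = 152.1 m.
Convert: Hardness H = 731.1 MPa = 7.311e+08 Pa.
Convert: Pad sides 35.75 mm × 8.961 mm = 0.03575 m × 0.008961 m. Contact area A = 0.03575 m × 0.008961 m = 3.204e-04 m².
In SI base units, W = 7.353 N, H = 7.311e+08 Pa, K = 8.720e-03.
The Archard volume V = K·W·L/H = 8.720e-03 · 7.353 · 152.1 / 7.311e+08 = 1.334e-08 m³.
Depth h = V/A = 1.334e-08 / 3.204e-04 = 4.164e-05 m.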